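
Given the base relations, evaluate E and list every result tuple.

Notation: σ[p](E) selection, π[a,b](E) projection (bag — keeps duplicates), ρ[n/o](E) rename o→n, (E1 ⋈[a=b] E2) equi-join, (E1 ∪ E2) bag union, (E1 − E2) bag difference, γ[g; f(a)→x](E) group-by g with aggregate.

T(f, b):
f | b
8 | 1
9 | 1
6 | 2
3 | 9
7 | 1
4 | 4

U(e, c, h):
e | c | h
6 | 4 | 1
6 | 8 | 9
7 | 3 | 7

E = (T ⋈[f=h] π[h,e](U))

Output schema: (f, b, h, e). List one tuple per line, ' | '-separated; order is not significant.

Row counts bottom-up:
  T → 6
  U → 3
  π[h,e](U) → 3
  (T ⋈[f=h] π[h,e](U)) → 2

== RESULT ==
f | b | h | e
7 | 1 | 7 | 7
9 | 1 | 9 | 6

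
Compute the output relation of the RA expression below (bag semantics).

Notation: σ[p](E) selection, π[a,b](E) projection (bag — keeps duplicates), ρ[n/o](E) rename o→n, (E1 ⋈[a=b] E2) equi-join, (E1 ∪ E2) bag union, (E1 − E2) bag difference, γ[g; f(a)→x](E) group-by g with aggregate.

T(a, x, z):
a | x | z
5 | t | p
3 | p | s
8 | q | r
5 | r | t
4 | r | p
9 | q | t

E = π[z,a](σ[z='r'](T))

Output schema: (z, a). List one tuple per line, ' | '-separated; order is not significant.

Stepwise |·|:
  T → 6
  σ[z='r'](T) → 1
  π[z,a](σ[z='r'](T)) → 1

== RESULT ==
z | a
r | 8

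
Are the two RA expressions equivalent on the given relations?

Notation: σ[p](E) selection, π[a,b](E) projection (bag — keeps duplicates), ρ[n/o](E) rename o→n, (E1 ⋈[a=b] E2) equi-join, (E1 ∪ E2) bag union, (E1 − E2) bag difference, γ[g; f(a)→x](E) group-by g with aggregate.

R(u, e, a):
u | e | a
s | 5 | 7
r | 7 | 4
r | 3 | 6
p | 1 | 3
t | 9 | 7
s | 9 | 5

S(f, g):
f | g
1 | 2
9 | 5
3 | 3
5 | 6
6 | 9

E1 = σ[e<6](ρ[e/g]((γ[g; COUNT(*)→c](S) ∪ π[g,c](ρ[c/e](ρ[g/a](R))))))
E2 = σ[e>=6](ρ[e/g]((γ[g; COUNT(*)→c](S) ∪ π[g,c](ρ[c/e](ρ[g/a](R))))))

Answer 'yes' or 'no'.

E1 row counts bottom-up:
  S → 5
  γ[g; COUNT(*)→c](S) → 5
  R → 6
  ρ[g/a](R) → 6
  ρ[c/e](ρ[g/a](R)) → 6
  π[g,c](ρ[c/e](ρ[g/a](R))) → 6
  (γ[g; COUNT(*)→c](S) ∪ π[g,c](ρ[c/e](ρ[g/a](R)))) → 11
  ρ[e/g]((γ[g; COUNT(*)→c](S) ∪ π[g,c](ρ[c/e](ρ[g/a](R))))) → 11
  σ[e<6](ρ[e/g]((γ[g; COUNT(*)→c](S) ∪ π[g,c](ρ[c/e](ρ[g/a](R)))))) → 6
E2 row counts bottom-up:
  S → 5
  γ[g; COUNT(*)→c](S) → 5
  R → 6
  ρ[g/a](R) → 6
  ρ[c/e](ρ[g/a](R)) → 6
  π[g,c](ρ[c/e](ρ[g/a](R))) → 6
  (γ[g; COUNT(*)→c](S) ∪ π[g,c](ρ[c/e](ρ[g/a](R)))) → 11
  ρ[e/g]((γ[g; COUNT(*)→c](S) ∪ π[g,c](ρ[c/e](ρ[g/a](R))))) → 11
  σ[e>=6](ρ[e/g]((γ[g; COUNT(*)→c](S) ∪ π[g,c](ρ[c/e](ρ[g/a](R)))))) → 5

E1 result:
e | c
2 | 1
3 | 1
3 | 1
4 | 7
5 | 1
5 | 9
E2 result:
e | c
6 | 1
6 | 3
7 | 5
7 | 9
9 | 1
Witness: (2, 1) appears 1× in E1 but 0× in E2.

no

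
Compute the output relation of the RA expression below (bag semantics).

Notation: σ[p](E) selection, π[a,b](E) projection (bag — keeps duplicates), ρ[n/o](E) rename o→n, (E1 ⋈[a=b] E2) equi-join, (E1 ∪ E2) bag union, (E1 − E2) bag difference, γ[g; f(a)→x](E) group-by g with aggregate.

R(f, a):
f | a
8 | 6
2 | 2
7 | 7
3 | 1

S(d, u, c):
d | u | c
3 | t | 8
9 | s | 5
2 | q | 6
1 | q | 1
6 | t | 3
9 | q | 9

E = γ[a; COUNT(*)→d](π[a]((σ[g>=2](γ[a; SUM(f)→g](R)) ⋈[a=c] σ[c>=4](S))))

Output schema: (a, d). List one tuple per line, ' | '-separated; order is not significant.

Row counts bottom-up:
  R → 4
  γ[a; SUM(f)→g](R) → 4
  σ[g>=2](γ[a; SUM(f)→g](R)) → 4
  S → 6
  σ[c>=4](S) → 4
  (σ[g>=2](γ[a; SUM(f)→g](R)) ⋈[a=c] σ[c>=4](S)) → 1
  π[a]((σ[g>=2](γ[a; SUM(f)→g](R)) ⋈[a=c] σ[c>=4](S))) → 1
  γ[a; COUNT(*)→d](π[a]((σ[g>=2](γ[a; SUM(f)→g](R)) ⋈[a=c] σ[c>=4](S)))) → 1

== RESULT ==
a | d
6 | 1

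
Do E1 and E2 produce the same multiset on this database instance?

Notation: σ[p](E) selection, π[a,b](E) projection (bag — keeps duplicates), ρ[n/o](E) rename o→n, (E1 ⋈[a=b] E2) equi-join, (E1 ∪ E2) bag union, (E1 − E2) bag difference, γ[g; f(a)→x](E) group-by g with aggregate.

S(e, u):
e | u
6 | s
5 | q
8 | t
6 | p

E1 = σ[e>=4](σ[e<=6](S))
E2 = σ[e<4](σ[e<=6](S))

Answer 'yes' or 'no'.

E1 row counts bottom-up:
  S → 4
  σ[e<=6](S) → 3
  σ[e>=4](σ[e<=6](S)) → 3
E2 row counts bottom-up:
  S → 4
  σ[e<=6](S) → 3
  σ[e<4](σ[e<=6](S)) → 0

E1 result:
e | u
5 | q
6 | p
6 | s
E2 result:
e | u
(0 rows)
Witness: (6, 'p') appears 1× in E1 but 0× in E2.

no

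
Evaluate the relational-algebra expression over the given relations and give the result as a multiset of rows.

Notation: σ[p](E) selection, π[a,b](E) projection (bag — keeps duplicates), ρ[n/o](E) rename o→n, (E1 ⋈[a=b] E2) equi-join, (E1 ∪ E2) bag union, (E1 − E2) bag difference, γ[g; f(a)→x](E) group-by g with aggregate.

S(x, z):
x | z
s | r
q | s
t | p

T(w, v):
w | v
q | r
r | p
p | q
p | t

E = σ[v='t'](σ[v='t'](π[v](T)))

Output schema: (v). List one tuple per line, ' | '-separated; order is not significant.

Per-node cardinality:
  T → 4
  π[v](T) → 4
  σ[v='t'](π[v](T)) → 1
  σ[v='t'](σ[v='t'](π[v](T))) → 1

== RESULT ==
v
t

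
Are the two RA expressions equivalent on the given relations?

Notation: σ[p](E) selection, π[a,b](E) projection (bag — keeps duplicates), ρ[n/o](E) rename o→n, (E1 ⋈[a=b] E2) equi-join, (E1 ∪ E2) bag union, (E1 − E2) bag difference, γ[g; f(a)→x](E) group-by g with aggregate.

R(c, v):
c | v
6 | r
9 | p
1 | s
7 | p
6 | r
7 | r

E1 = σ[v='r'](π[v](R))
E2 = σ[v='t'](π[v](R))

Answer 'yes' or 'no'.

E1 stepwise |·|:
  R → 6
  π[v](R) → 6
  σ[v='r'](π[v](R)) → 3
E2 stepwise |·|:
  R → 6
  π[v](R) → 6
  σ[v='t'](π[v](R)) → 0

E1 result:
v
r
r
r
E2 result:
v
(0 rows)
Witness: ('r',) appears 3× in E1 but 0× in E2.

no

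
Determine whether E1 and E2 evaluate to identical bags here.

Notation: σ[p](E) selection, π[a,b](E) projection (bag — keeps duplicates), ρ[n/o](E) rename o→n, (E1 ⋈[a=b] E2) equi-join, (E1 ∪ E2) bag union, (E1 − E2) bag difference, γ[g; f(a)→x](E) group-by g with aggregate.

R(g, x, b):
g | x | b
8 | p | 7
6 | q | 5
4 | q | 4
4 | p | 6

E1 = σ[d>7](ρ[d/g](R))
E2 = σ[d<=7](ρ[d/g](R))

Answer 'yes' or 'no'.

E1 subexpression sizes:
  R → 4
  ρ[d/g](R) → 4
  σ[d>7](ρ[d/g](R)) → 1
E2 subexpression sizes:
  R → 4
  ρ[d/g](R) → 4
  σ[d<=7](ρ[d/g](R)) → 3

E1 result:
d | x | b
8 | p | 7
E2 result:
d | x | b
4 | p | 6
4 | q | 4
6 | q | 5
Witness: (4, 'q', 4) appears 0× in E1 but 1× in E2.

no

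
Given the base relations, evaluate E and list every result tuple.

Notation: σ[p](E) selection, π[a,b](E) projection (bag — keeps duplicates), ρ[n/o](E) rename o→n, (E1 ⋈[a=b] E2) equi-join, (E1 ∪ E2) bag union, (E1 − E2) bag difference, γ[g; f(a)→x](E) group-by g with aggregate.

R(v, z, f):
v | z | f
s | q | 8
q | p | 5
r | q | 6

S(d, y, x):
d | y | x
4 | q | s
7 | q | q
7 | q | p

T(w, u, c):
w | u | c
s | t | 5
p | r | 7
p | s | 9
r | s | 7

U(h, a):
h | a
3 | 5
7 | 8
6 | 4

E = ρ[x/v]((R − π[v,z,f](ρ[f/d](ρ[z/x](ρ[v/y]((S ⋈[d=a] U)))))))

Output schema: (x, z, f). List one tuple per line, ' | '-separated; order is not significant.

Per-node cardinality:
  R → 3
  S → 3
  U → 3
  (S ⋈[d=a] U) → 1
  ρ[v/y]((S ⋈[d=a] U)) → 1
  ρ[z/x](ρ[v/y]((S ⋈[d=a] U))) → 1
  ρ[f/d](ρ[z/x](ρ[v/y]((S ⋈[d=a] U)))) → 1
  π[v,z,f](ρ[f/d](ρ[z/x](ρ[v/y]((S ⋈[d=a] U))))) → 1
  (R − π[v,z,f](ρ[f/d](ρ[z/x](ρ[v/y]((S ⋈[d=a] U)))))) → 3
  ρ[x/v]((R − π[v,z,f](ρ[f/d](ρ[z/x](ρ[v/y]((S ⋈[d=a] U))))))) → 3

== RESULT ==
x | z | f
q | p | 5
r | q | 6
s | q | 8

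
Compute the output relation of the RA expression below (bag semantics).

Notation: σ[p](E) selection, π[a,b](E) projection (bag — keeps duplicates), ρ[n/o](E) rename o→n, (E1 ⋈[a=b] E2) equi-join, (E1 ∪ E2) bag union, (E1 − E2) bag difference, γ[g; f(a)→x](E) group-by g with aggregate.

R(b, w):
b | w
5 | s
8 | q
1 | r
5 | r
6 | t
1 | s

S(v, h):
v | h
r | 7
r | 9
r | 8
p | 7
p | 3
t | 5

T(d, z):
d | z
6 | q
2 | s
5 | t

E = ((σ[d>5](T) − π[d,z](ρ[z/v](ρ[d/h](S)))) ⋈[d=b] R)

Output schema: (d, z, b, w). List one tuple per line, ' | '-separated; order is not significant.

Stepwise |·|:
  T → 3
  σ[d>5](T) → 1
  S → 6
  ρ[d/h](S) → 6
  ρ[z/v](ρ[d/h](S)) → 6
  π[d,z](ρ[z/v](ρ[d/h](S))) → 6
  (σ[d>5](T) − π[d,z](ρ[z/v](ρ[d/h](S)))) → 1
  R → 6
  ((σ[d>5](T) − π[d,z](ρ[z/v](ρ[d/h](S)))) ⋈[d=b] R) → 1

== RESULT ==
d | z | b | w
6 | q | 6 | t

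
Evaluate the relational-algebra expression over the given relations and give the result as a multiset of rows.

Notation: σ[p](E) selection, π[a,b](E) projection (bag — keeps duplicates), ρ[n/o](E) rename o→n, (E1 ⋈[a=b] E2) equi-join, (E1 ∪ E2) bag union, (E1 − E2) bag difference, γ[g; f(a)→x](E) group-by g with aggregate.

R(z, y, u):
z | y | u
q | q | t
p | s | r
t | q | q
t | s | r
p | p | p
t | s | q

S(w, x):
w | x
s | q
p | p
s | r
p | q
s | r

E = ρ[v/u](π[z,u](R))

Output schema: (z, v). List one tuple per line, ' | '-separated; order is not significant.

Stepwise |·|:
  R → 6
  π[z,u](R) → 6
  ρ[v/u](π[z,u](R)) → 6

== RESULT ==
z | v
p | p
p | r
q | t
t | q
t | q
t | r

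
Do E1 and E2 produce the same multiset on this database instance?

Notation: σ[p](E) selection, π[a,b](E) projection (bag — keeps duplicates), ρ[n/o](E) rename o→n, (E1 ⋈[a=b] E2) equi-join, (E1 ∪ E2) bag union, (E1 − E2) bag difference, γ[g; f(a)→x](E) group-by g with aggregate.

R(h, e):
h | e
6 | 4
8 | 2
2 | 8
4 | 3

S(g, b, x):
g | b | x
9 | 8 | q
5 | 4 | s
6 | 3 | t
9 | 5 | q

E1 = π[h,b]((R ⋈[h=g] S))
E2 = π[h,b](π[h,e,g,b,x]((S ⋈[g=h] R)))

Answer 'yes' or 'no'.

E1 subexpression sizes:
  R → 4
  S → 4
  (R ⋈[h=g] S) → 1
  π[h,b]((R ⋈[h=g] S)) → 1
E2 subexpression sizes:
  S → 4
  R → 4
  (S ⋈[g=h] R) → 1
  π[h,e,g,b,x]((S ⋈[g=h] R)) → 1
  π[h,b](π[h,e,g,b,x]((S ⋈[g=h] R))) → 1

E1 and E2 produce the same multiset:
h | b
6 | 3

yes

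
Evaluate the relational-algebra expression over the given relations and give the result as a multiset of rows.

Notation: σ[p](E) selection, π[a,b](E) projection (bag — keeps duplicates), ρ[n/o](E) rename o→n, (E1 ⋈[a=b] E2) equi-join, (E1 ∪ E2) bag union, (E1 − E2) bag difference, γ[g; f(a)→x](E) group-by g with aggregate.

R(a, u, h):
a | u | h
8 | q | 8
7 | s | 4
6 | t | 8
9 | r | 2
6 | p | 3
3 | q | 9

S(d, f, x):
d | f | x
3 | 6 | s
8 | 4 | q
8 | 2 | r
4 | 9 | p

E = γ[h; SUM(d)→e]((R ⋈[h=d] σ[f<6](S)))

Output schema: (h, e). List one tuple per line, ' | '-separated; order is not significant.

Stepwise |·|:
  R → 6
  S → 4
  σ[f<6](S) → 2
  (R ⋈[h=d] σ[f<6](S)) → 4
  γ[h; SUM(d)→e]((R ⋈[h=d] σ[f<6](S))) → 1

== RESULT ==
h | e
8 | 32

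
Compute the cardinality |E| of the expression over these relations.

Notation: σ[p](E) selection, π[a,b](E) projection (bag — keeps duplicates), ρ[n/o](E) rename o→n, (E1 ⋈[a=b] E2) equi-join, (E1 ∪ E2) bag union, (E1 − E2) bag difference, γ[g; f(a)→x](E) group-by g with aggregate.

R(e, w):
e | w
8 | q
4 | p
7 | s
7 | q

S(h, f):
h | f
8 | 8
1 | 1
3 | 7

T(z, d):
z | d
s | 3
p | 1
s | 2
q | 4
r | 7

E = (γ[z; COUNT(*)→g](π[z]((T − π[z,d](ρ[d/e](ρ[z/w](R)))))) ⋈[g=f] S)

Subexpression sizes:
  T → 5
  R → 4
  ρ[z/w](R) → 4
  ρ[d/e](ρ[z/w](R)) → 4
  π[z,d](ρ[d/e](ρ[z/w](R))) → 4
  (T − π[z,d](ρ[d/e](ρ[z/w](R)))) → 5
  π[z]((T − π[z,d](ρ[d/e](ρ[z/w](R))))) → 5
  γ[z; COUNT(*)→g](π[z]((T − π[z,d](ρ[d/e](ρ[z/w](R)))))) → 4
  S → 3
  (γ[z; COUNT(*)→g](π[z]((T − π[z,d](ρ[d/e](ρ[z/w](R)))))) ⋈[g=f] S) → 3

|E| = 3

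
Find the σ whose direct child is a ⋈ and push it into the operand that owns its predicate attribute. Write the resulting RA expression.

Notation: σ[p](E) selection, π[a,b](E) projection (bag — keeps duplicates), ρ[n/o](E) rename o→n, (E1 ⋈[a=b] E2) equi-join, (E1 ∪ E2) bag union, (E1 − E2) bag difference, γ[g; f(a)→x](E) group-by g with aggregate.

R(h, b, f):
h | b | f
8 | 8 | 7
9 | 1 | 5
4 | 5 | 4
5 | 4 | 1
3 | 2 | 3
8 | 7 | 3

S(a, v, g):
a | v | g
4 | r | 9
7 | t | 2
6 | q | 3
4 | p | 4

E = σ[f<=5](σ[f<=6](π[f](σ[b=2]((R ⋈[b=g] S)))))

σ filters on b, owned by the left side.
E' = σ[f<=5](σ[f<=6](π[f]((σ[b=2](R) ⋈[b=g] S))))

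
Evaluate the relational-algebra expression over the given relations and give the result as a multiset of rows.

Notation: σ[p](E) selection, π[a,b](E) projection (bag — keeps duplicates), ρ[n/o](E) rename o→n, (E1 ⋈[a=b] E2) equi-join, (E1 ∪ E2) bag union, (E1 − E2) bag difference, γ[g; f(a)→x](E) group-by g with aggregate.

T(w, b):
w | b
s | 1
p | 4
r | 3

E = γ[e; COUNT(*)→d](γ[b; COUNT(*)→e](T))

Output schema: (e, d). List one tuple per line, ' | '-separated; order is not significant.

Subexpression sizes:
  T → 3
  γ[b; COUNT(*)→e](T) → 3
  γ[e; COUNT(*)→d](γ[b; COUNT(*)→e](T)) → 1

== RESULT ==
e | d
1 | 3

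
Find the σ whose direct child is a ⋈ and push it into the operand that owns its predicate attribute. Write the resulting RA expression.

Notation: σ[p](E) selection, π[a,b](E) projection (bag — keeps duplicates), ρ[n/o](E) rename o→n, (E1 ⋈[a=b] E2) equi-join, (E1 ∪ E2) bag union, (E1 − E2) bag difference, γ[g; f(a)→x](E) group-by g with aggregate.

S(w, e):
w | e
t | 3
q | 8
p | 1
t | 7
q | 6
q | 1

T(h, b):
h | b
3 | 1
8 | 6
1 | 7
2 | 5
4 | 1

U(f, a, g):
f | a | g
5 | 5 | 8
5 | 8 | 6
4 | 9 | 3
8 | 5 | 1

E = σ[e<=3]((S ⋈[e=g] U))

σ filters on e, owned by the left side.
E' = (σ[e<=3](S) ⋈[e=g] U)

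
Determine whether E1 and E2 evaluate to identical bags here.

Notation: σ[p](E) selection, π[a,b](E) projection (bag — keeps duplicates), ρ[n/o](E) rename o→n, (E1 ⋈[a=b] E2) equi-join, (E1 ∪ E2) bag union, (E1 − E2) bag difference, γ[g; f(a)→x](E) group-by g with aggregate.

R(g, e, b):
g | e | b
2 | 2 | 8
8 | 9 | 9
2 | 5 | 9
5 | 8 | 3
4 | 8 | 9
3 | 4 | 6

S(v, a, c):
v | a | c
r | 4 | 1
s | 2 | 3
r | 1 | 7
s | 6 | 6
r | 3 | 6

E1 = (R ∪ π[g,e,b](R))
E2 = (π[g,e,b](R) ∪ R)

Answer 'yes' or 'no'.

E1 row counts bottom-up:
  R → 6
  R → 6
  π[g,e,b](R) → 6
  (R ∪ π[g,e,b](R)) → 12
E2 row counts bottom-up:
  R → 6
  π[g,e,b](R) → 6
  R → 6
  (π[g,e,b](R) ∪ R) → 12

E1 and E2 produce the same multiset:
g | e | b
2 | 2 | 8
2 | 2 | 8
2 | 5 | 9
2 | 5 | 9
3 | 4 | 6
3 | 4 | 6
4 | 8 | 9
4 | 8 | 9
5 | 8 | 3
5 | 8 | 3
8 | 9 | 9
8 | 9 | 9

yes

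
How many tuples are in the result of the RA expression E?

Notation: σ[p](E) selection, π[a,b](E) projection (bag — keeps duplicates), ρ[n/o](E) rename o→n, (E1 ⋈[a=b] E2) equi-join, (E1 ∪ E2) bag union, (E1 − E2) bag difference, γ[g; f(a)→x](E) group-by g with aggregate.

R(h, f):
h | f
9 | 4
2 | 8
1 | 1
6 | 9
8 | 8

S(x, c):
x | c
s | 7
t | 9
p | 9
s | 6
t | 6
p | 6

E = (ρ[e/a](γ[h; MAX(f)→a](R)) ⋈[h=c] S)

Per-node cardinality:
  R → 5
  γ[h; MAX(f)→a](R) → 5
  ρ[e/a](γ[h; MAX(f)→a](R)) → 5
  S → 6
  (ρ[e/a](γ[h; MAX(f)→a](R)) ⋈[h=c] S) → 5

|E| = 5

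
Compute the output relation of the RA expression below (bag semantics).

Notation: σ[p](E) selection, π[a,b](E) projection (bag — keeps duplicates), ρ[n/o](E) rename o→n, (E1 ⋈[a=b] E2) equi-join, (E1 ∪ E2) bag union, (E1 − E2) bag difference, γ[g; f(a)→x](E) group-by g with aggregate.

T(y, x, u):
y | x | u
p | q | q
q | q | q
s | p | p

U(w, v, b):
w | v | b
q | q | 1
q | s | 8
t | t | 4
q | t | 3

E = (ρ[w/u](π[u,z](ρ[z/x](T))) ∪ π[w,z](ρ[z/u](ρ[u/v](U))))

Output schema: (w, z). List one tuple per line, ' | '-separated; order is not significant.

Subexpression sizes:
  T → 3
  ρ[z/x](T) → 3
  π[u,z](ρ[z/x](T)) → 3
  ρ[w/u](π[u,z](ρ[z/x](T))) → 3
  U → 4
  ρ[u/v](U) → 4
  ρ[z/u](ρ[u/v](U)) → 4
  π[w,z](ρ[z/u](ρ[u/v](U))) → 4
  (ρ[w/u](π[u,z](ρ[z/x](T))) ∪ π[w,z](ρ[z/u](ρ[u/v](U)))) → 7

== RESULT ==
w | z
p | p
q | q
q | q
q | q
q | s
q | t
t | t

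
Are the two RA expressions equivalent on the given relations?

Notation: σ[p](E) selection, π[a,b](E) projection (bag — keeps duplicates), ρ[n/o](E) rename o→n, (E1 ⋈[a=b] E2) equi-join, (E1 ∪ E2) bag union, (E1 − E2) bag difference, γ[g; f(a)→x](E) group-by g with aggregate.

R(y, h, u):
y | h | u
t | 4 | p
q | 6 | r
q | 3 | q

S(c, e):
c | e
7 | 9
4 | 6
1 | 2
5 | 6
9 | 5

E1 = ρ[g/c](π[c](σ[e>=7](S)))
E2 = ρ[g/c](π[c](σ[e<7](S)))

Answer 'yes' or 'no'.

E1 row counts bottom-up:
  S → 5
  σ[e>=7](S) → 1
  π[c](σ[e>=7](S)) → 1
  ρ[g/c](π[c](σ[e>=7](S))) → 1
E2 row counts bottom-up:
  S → 5
  σ[e<7](S) → 4
  π[c](σ[e<7](S)) → 4
  ρ[g/c](π[c](σ[e<7](S))) → 4

E1 result:
g
7
E2 result:
g
1
4
5
9
Witness: (1,) appears 0× in E1 but 1× in E2.

no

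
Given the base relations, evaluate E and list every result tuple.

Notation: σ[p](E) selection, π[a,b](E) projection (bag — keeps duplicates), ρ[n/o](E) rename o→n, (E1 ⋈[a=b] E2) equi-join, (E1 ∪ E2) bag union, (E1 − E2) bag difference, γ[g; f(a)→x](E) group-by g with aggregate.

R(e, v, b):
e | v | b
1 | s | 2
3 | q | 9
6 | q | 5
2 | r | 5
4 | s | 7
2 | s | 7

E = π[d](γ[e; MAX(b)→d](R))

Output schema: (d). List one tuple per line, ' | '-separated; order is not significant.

Row counts bottom-up:
  R → 6
  γ[e; MAX(b)→d](R) → 5
  π[d](γ[e; MAX(b)→d](R)) → 5

== RESULT ==
d
2
5
7
7
9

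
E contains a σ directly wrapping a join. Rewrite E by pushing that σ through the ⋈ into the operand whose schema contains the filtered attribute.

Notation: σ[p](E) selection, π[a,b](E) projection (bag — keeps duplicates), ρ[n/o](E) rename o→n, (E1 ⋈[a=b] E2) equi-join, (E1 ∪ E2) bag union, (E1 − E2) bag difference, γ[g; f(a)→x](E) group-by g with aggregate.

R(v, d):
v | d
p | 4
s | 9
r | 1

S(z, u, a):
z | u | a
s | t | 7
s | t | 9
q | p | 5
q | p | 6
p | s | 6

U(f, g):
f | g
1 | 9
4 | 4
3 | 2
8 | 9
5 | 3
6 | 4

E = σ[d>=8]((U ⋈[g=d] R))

σ filters on d, owned by the right side.
E' = (U ⋈[g=d] σ[d>=8](R))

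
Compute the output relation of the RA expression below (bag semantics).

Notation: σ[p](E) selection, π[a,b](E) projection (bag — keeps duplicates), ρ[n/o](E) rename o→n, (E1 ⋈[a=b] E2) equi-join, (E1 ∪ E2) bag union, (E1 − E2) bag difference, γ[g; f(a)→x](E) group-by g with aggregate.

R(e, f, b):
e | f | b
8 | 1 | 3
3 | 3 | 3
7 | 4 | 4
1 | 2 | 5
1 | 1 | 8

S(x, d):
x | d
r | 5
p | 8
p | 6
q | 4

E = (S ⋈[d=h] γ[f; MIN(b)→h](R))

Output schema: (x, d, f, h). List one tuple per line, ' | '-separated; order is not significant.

Row counts bottom-up:
  S → 4
  R → 5
  γ[f; MIN(b)→h](R) → 4
  (S ⋈[d=h] γ[f; MIN(b)→h](R)) → 2

== RESULT ==
x | d | f | h
q | 4 | 4 | 4
r | 5 | 2 | 5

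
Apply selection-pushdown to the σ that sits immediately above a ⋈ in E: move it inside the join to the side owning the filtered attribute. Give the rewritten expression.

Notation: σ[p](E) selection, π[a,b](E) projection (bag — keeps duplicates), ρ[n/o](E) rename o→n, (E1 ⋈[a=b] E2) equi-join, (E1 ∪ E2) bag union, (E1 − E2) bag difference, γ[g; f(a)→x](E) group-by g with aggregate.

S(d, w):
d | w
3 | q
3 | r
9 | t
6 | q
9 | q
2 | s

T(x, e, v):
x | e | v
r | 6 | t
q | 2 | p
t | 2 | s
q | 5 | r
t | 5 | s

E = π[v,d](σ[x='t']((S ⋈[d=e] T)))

σ filters on x, owned by the right side.
E' = π[v,d]((S ⋈[d=e] σ[x='t'](T)))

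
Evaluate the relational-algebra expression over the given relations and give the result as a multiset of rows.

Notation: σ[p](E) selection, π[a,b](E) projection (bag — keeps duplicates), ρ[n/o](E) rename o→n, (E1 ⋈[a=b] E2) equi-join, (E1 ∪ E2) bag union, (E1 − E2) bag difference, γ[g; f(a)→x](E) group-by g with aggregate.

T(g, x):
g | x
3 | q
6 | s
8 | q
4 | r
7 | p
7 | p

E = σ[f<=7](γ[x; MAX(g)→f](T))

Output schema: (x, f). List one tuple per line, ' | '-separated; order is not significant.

Subexpression sizes:
  T → 6
  γ[x; MAX(g)→f](T) → 4
  σ[f<=7](γ[x; MAX(g)→f](T)) → 3

== RESULT ==
x | f
p | 7
r | 4
s | 6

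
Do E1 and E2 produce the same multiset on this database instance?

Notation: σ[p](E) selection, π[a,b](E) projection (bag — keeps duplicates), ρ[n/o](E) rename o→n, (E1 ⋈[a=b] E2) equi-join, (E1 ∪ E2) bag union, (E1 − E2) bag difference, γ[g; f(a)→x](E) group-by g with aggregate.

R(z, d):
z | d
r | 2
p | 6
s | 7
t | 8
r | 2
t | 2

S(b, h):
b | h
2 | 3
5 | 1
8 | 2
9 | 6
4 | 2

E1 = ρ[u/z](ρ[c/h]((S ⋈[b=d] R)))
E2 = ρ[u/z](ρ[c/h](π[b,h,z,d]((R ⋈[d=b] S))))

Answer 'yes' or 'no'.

E1 per-node cardinality:
  S → 5
  R → 6
  (S ⋈[b=d] R) → 4
  ρ[c/h]((S ⋈[b=d] R)) → 4
  ρ[u/z](ρ[c/h]((S ⋈[b=d] R))) → 4
E2 per-node cardinality:
  R → 6
  S → 5
  (R ⋈[d=b] S) → 4
  π[b,h,z,d]((R ⋈[d=b] S)) → 4
  ρ[c/h](π[b,h,z,d]((R ⋈[d=b] S))) → 4
  ρ[u/z](ρ[c/h](π[b,h,z,d]((R ⋈[d=b] S)))) → 4

E1 and E2 produce the same multiset:
b | c | u | d
2 | 3 | r | 2
2 | 3 | r | 2
2 | 3 | t | 2
8 | 2 | t | 8

yes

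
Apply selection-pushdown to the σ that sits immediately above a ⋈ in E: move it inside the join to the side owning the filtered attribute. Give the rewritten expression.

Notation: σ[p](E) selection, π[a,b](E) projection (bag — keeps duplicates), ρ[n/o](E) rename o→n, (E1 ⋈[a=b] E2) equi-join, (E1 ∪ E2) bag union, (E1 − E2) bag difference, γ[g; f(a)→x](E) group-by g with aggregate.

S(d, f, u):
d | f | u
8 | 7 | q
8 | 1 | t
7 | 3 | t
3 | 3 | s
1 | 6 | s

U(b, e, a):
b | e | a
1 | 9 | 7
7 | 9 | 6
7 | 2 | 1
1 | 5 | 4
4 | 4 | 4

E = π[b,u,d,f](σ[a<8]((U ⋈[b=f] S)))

σ filters on a, owned by the left side.
E' = π[b,u,d,f]((σ[a<8](U) ⋈[b=f] S))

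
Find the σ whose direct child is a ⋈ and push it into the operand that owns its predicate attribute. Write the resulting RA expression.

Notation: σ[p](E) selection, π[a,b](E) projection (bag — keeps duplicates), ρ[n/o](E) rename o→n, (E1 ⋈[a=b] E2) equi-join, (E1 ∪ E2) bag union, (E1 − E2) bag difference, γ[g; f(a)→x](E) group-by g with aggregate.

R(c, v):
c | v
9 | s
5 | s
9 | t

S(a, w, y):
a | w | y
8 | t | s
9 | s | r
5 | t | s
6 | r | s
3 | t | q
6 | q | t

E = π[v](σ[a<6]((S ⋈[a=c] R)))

σ filters on a, owned by the left side.
E' = π[v]((σ[a<6](S) ⋈[a=c] R))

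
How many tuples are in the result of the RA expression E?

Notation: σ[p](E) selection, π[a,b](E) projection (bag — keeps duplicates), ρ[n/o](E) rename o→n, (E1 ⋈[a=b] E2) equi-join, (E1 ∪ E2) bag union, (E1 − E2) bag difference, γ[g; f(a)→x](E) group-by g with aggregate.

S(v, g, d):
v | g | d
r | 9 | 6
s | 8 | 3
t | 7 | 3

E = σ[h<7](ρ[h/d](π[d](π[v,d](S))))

Per-node cardinality:
  S → 3
  π[v,d](S) → 3
  π[d](π[v,d](S)) → 3
  ρ[h/d](π[d](π[v,d](S))) → 3
  σ[h<7](ρ[h/d](π[d](π[v,d](S)))) → 3

|E| = 3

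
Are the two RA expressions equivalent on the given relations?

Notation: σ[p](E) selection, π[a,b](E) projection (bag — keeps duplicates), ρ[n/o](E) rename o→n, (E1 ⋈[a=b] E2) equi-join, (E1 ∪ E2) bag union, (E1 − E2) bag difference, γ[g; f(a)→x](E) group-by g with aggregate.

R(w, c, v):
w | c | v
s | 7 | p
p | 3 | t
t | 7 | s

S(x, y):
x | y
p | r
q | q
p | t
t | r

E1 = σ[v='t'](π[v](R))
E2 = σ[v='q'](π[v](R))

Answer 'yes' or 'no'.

E1 subexpression sizes:
  R → 3
  π[v](R) → 3
  σ[v='t'](π[v](R)) → 1
E2 subexpression sizes:
  R → 3
  π[v](R) → 3
  σ[v='q'](π[v](R)) → 0

E1 result:
v
t
E2 result:
v
(0 rows)
Witness: ('t',) appears 1× in E1 but 0× in E2.

no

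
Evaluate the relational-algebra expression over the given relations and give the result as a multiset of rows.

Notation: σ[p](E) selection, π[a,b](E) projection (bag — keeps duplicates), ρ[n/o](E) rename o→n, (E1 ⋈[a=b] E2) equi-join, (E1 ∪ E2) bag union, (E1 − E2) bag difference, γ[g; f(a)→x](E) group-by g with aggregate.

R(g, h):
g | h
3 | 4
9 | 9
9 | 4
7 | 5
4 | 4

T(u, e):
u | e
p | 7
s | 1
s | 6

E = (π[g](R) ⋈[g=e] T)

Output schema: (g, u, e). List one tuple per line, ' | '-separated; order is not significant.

Subexpression sizes:
  R → 5
  π[g](R) → 5
  T → 3
  (π[g](R) ⋈[g=e] T) → 1

== RESULT ==
g | u | e
7 | p | 7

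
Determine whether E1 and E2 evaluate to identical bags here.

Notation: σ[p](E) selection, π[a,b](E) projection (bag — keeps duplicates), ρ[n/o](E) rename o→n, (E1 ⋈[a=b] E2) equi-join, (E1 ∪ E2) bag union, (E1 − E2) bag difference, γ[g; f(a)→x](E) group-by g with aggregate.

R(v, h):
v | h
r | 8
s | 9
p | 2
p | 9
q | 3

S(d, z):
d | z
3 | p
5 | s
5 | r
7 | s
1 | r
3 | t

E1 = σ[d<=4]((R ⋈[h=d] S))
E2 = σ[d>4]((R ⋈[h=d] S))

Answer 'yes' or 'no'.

E1 per-node cardinality:
  R → 5
  S → 6
  (R ⋈[h=d] S) → 2
  σ[d<=4]((R ⋈[h=d] S)) → 2
E2 per-node cardinality:
  R → 5
  S → 6
  (R ⋈[h=d] S) → 2
  σ[d>4]((R ⋈[h=d] S)) → 0

E1 result:
v | h | d | z
q | 3 | 3 | p
q | 3 | 3 | t
E2 result:
v | h | d | z
(0 rows)
Witness: ('q', 3, 3, 'p') appears 1× in E1 but 0× in E2.

no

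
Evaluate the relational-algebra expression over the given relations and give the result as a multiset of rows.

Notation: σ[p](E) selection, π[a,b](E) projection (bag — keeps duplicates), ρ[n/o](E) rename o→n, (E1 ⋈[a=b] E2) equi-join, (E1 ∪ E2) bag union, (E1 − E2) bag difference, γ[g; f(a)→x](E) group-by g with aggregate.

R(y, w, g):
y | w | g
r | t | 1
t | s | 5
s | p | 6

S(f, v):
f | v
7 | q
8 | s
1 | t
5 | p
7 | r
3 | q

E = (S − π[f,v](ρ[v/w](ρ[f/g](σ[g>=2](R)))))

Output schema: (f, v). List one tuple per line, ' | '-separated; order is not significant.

Per-node cardinality:
  S → 6
  R → 3
  σ[g>=2](R) → 2
  ρ[f/g](σ[g>=2](R)) → 2
  ρ[v/w](ρ[f/g](σ[g>=2](R))) → 2
  π[f,v](ρ[v/w](ρ[f/g](σ[g>=2](R)))) → 2
  (S − π[f,v](ρ[v/w](ρ[f/g](σ[g>=2](R))))) → 6

== RESULT ==
f | v
1 | t
3 | q
5 | p
7 | q
7 | r
8 | s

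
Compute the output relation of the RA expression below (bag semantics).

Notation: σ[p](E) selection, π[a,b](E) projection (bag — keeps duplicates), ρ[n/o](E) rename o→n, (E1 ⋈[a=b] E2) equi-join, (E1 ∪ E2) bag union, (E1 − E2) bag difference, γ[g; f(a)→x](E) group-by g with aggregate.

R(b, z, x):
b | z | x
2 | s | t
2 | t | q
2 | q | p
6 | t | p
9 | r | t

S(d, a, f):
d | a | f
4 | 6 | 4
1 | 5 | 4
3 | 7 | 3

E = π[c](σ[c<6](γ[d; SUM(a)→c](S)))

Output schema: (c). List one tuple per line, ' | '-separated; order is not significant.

Stepwise |·|:
  S → 3
  γ[d; SUM(a)→c](S) → 3
  σ[c<6](γ[d; SUM(a)→c](S)) → 1
  π[c](σ[c<6](γ[d; SUM(a)→c](S))) → 1

== RESULT ==
c
5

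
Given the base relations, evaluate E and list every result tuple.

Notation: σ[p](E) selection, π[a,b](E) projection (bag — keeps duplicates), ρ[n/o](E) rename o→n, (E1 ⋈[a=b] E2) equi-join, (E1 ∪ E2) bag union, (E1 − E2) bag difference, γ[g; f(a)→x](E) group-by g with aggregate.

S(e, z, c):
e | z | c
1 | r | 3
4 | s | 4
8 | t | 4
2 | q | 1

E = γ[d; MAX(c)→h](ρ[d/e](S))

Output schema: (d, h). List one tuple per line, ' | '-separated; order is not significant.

Subexpression sizes:
  S → 4
  ρ[d/e](S) → 4
  γ[d; MAX(c)→h](ρ[d/e](S)) → 4

== RESULT ==
d | h
1 | 3
2 | 1
4 | 4
8 | 4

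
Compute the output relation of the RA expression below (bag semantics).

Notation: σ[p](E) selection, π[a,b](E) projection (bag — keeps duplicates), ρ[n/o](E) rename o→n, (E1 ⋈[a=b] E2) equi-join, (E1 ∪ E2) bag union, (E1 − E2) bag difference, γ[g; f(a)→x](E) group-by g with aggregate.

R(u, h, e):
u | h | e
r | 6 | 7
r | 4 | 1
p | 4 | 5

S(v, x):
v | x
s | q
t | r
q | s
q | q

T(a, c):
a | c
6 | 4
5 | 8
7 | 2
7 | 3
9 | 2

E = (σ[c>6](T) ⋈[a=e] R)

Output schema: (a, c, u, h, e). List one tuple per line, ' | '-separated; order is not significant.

Subexpression sizes:
  T → 5
  σ[c>6](T) → 1
  R → 3
  (σ[c>6](T) ⋈[a=e] R) → 1

== RESULT ==
a | c | u | h | e
5 | 8 | p | 4 | 5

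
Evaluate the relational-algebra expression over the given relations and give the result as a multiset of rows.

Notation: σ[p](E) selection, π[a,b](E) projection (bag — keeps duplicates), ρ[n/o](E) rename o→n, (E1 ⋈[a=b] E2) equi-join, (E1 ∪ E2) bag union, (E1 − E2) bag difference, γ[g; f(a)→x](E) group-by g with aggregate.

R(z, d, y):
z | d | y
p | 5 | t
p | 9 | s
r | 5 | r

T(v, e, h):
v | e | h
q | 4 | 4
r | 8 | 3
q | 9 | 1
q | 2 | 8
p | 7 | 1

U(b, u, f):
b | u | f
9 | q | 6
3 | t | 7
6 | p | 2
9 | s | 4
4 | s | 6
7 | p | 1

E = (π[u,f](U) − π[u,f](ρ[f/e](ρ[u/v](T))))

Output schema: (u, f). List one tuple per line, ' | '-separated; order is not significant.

Row counts bottom-up:
  U → 6
  π[u,f](U) → 6
  T → 5
  ρ[u/v](T) → 5
  ρ[f/e](ρ[u/v](T)) → 5
  π[u,f](ρ[f/e](ρ[u/v](T))) → 5
  (π[u,f](U) − π[u,f](ρ[f/e](ρ[u/v](T)))) → 6

== RESULT ==
u | f
p | 1
p | 2
q | 6
s | 4
s | 6
t | 7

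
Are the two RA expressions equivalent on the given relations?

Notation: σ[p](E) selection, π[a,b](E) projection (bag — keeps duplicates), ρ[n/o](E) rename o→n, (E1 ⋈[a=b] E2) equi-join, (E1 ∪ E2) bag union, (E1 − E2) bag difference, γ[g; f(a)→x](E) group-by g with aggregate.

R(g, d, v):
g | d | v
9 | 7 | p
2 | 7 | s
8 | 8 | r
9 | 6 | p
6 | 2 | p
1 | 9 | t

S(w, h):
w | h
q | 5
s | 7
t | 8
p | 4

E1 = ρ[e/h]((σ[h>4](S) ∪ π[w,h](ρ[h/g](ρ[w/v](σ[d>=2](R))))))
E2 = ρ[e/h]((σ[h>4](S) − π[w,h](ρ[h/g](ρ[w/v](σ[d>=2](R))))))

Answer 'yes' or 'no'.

E1 per-node cardinality:
  S → 4
  σ[h>4](S) → 3
  R → 6
  σ[d>=2](R) → 6
  ρ[w/v](σ[d>=2](R)) → 6
  ρ[h/g](ρ[w/v](σ[d>=2](R))) → 6
  π[w,h](ρ[h/g](ρ[w/v](σ[d>=2](R)))) → 6
  (σ[h>4](S) ∪ π[w,h](ρ[h/g](ρ[w/v](σ[d>=2](R))))) → 9
  ρ[e/h]((σ[h>4](S) ∪ π[w,h](ρ[h/g](ρ[w/v](σ[d>=2](R)))))) → 9
E2 per-node cardinality:
  S → 4
  σ[h>4](S) → 3
  R → 6
  σ[d>=2](R) → 6
  ρ[w/v](σ[d>=2](R)) → 6
  ρ[h/g](ρ[w/v](σ[d>=2](R))) → 6
  π[w,h](ρ[h/g](ρ[w/v](σ[d>=2](R)))) → 6
  (σ[h>4](S) − π[w,h](ρ[h/g](ρ[w/v](σ[d>=2](R))))) → 3
  ρ[e/h]((σ[h>4](S) − π[w,h](ρ[h/g](ρ[w/v](σ[d>=2](R)))))) → 3

E1 result:
w | e
p | 6
p | 9
p | 9
q | 5
r | 8
s | 2
s | 7
t | 1
t | 8
E2 result:
w | e
q | 5
s | 7
t | 8
Witness: ('p', 6) appears 1× in E1 but 0× in E2.

no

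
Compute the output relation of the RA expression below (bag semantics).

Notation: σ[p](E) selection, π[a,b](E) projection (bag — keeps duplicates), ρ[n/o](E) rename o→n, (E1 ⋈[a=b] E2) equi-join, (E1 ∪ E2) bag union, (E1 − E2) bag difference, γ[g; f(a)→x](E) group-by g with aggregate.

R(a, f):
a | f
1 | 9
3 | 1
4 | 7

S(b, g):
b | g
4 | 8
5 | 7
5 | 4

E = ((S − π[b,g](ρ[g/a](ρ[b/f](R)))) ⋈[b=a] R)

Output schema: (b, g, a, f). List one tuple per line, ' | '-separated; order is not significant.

Stepwise |·|:
  S → 3
  R → 3
  ρ[b/f](R) → 3
  ρ[g/a](ρ[b/f](R)) → 3
  π[b,g](ρ[g/a](ρ[b/f](R))) → 3
  (S − π[b,g](ρ[g/a](ρ[b/f](R)))) → 3
  R → 3
  ((S − π[b,g](ρ[g/a](ρ[b/f](R)))) ⋈[b=a] R) → 1

== RESULT ==
b | g | a | f
4 | 8 | 4 | 7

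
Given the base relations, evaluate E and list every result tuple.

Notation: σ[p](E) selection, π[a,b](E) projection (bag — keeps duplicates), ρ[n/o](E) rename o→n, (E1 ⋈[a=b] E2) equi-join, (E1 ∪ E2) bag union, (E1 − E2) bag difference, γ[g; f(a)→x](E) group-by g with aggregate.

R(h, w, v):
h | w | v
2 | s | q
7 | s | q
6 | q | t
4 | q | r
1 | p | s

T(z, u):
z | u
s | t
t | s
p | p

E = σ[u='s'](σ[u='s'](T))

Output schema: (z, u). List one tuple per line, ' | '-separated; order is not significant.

Subexpression sizes:
  T → 3
  σ[u='s'](T) → 1
  σ[u='s'](σ[u='s'](T)) → 1

== RESULT ==
z | u
t | s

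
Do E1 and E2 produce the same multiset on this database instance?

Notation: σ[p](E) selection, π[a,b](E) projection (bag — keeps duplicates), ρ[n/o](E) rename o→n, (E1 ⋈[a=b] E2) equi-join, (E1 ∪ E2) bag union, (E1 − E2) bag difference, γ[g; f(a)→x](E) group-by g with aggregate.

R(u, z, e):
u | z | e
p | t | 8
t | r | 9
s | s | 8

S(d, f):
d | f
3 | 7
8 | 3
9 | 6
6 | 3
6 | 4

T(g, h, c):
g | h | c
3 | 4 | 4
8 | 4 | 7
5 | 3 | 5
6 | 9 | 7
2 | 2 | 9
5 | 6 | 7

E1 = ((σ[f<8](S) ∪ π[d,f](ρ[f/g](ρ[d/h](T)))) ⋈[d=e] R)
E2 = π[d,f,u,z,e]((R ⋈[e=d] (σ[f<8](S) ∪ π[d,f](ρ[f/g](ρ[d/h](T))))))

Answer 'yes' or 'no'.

E1 row counts bottom-up:
  S → 5
  σ[f<8](S) → 5
  T → 6
  ρ[d/h](T) → 6
  ρ[f/g](ρ[d/h](T)) → 6
  π[d,f](ρ[f/g](ρ[d/h](T))) → 6
  (σ[f<8](S) ∪ π[d,f](ρ[f/g](ρ[d/h](T)))) → 11
  R → 3
  ((σ[f<8](S) ∪ π[d,f](ρ[f/g](ρ[d/h](T)))) ⋈[d=e] R) → 4
E2 row counts bottom-up:
  R → 3
  S → 5
  σ[f<8](S) → 5
  T → 6
  ρ[d/h](T) → 6
  ρ[f/g](ρ[d/h](T)) → 6
  π[d,f](ρ[f/g](ρ[d/h](T))) → 6
  (σ[f<8](S) ∪ π[d,f](ρ[f/g](ρ[d/h](T)))) → 11
  (R ⋈[e=d] (σ[f<8](S) ∪ π[d,f](ρ[f/g](ρ[d/h](T))))) → 4
  π[d,f,u,z,e]((R ⋈[e=d] (σ[f<8](S) ∪ π[d,f](ρ[f/g](ρ[d/h](T)))))) → 4

E1 and E2 produce the same multiset:
d | f | u | z | e
8 | 3 | p | t | 8
8 | 3 | s | s | 8
9 | 6 | t | r | 9
9 | 6 | t | r | 9

yes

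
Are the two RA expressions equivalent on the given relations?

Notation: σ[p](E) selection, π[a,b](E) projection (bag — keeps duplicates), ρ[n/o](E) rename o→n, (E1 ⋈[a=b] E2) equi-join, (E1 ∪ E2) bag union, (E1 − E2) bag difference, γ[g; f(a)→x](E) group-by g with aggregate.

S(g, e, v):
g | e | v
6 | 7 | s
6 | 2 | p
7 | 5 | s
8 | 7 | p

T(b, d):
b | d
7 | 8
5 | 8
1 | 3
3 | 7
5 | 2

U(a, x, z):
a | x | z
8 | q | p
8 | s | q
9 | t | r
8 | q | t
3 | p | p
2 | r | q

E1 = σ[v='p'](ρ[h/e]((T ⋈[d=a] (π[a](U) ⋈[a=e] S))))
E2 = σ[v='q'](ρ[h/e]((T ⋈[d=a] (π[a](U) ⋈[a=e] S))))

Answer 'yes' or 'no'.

E1 row counts bottom-up:
  T → 5
  U → 6
  π[a](U) → 6
  S → 4
  (π[a](U) ⋈[a=e] S) → 1
  (T ⋈[d=a] (π[a](U) ⋈[a=e] S)) → 1
  ρ[h/e]((T ⋈[d=a] (π[a](U) ⋈[a=e] S))) → 1
  σ[v='p'](ρ[h/e]((T ⋈[d=a] (π[a](U) ⋈[a=e] S)))) → 1
E2 row counts bottom-up:
  T → 5
  U → 6
  π[a](U) → 6
  S → 4
  (π[a](U) ⋈[a=e] S) → 1
  (T ⋈[d=a] (π[a](U) ⋈[a=e] S)) → 1
  ρ[h/e]((T ⋈[d=a] (π[a](U) ⋈[a=e] S))) → 1
  σ[v='q'](ρ[h/e]((T ⋈[d=a] (π[a](U) ⋈[a=e] S)))) → 0

E1 result:
b | d | a | g | h | v
5 | 2 | 2 | 6 | 2 | p
E2 result:
b | d | a | g | h | v
(0 rows)
Witness: (5, 2, 2, 6, 2, 'p') appears 1× in E1 but 0× in E2.

no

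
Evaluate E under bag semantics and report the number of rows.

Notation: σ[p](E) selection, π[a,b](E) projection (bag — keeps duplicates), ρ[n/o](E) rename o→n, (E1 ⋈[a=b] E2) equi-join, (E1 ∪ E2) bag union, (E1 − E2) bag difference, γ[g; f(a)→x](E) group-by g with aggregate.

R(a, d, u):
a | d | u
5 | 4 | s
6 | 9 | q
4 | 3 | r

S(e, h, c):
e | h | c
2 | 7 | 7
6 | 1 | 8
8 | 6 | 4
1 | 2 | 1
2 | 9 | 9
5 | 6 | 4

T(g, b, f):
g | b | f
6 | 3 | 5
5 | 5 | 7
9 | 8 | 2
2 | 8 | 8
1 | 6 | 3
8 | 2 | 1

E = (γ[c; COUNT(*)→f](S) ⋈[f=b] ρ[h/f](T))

Subexpression sizes:
  S → 6
  γ[c; COUNT(*)→f](S) → 5
  T → 6
  ρ[h/f](T) → 6
  (γ[c; COUNT(*)→f](S) ⋈[f=b] ρ[h/f](T)) → 1

|E| = 1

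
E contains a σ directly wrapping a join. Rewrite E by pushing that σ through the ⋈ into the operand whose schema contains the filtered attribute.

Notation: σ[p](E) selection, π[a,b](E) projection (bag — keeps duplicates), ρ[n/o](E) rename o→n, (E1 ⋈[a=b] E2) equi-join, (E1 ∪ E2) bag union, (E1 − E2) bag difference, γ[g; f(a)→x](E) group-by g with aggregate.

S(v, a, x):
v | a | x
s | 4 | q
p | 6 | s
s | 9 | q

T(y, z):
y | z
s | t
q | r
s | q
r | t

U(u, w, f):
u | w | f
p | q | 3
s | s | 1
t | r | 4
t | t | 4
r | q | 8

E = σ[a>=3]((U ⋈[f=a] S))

σ filters on a, owned by the right side.
E' = (U ⋈[f=a] σ[a>=3](S))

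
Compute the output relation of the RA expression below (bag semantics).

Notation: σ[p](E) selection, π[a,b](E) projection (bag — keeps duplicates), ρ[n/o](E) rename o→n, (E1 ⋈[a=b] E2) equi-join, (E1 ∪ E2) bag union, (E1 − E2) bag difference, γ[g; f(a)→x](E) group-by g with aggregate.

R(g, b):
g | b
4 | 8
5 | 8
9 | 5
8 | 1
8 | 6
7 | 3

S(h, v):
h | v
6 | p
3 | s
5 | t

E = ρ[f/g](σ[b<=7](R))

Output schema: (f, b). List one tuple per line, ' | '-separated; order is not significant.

Row counts bottom-up:
  R → 6
  σ[b<=7](R) → 4
  ρ[f/g](σ[b<=7](R)) → 4

== RESULT ==
f | b
7 | 3
8 | 1
8 | 6
9 | 5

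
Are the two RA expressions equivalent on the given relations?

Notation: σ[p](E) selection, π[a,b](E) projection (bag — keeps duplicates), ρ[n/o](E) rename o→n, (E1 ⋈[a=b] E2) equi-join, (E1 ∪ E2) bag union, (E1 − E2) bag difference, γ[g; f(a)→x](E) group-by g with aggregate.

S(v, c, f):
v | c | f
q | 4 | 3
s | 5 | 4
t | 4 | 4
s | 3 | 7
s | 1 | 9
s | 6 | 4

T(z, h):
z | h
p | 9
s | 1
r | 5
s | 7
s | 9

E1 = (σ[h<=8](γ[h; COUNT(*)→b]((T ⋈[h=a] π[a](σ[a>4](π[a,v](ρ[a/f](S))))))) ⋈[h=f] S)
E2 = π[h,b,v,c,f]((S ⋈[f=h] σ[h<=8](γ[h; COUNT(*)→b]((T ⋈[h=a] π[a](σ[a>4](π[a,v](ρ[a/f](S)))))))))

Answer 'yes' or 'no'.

E1 subexpression sizes:
  T → 5
  S → 6
  ρ[a/f](S) → 6
  π[a,v](ρ[a/f](S)) → 6
  σ[a>4](π[a,v](ρ[a/f](S))) → 2
  π[a](σ[a>4](π[a,v](ρ[a/f](S)))) → 2
  (T ⋈[h=a] π[a](σ[a>4](π[a,v](ρ[a/f](S))))) → 3
  γ[h; COUNT(*)→b]((T ⋈[h=a] π[a](σ[a>4](π[a,v](ρ[a/f](S)))))) → 2
  σ[h<=8](γ[h; COUNT(*)→b]((T ⋈[h=a] π[a](σ[a>4](π[a,v](ρ[a/f](S))))))) → 1
  S → 6
  (σ[h<=8](γ[h; COUNT(*)→b]((T ⋈[h=a] π[a](σ[a>4](π[a,v](ρ[a/f](S))))))) ⋈[h=f] S) → 1
E2 subexpression sizes:
  S → 6
  T → 5
  S → 6
  ρ[a/f](S) → 6
  π[a,v](ρ[a/f](S)) → 6
  σ[a>4](π[a,v](ρ[a/f](S))) → 2
  π[a](σ[a>4](π[a,v](ρ[a/f](S)))) → 2
  (T ⋈[h=a] π[a](σ[a>4](π[a,v](ρ[a/f](S))))) → 3
  γ[h; COUNT(*)→b]((T ⋈[h=a] π[a](σ[a>4](π[a,v](ρ[a/f](S)))))) → 2
  σ[h<=8](γ[h; COUNT(*)→b]((T ⋈[h=a] π[a](σ[a>4](π[a,v](ρ[a/f](S))))))) → 1
  (S ⋈[f=h] σ[h<=8](γ[h; COUNT(*)→b]((T ⋈[h=a] π[a](σ[a>4](π[a,v](ρ[a/f](S)))))))) → 1
  π[h,b,v,c,f]((S ⋈[f=h] σ[h<=8](γ[h; COUNT(*)→b]((T ⋈[h=a] π[a](σ[a>4](π[a,v](ρ[a/f](S))))))))) → 1

E1 and E2 produce the same multiset:
h | b | v | c | f
7 | 1 | s | 3 | 7

yes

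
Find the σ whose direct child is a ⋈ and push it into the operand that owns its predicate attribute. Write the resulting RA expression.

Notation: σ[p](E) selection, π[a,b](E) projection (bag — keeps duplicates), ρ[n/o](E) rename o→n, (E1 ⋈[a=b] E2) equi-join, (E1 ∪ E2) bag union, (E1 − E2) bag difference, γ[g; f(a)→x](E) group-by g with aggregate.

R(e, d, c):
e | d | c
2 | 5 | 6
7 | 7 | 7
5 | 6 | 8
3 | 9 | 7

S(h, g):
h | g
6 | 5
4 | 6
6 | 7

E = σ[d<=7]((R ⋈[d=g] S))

σ filters on d, owned by the left side.
E' = (σ[d<=7](R) ⋈[d=g] S)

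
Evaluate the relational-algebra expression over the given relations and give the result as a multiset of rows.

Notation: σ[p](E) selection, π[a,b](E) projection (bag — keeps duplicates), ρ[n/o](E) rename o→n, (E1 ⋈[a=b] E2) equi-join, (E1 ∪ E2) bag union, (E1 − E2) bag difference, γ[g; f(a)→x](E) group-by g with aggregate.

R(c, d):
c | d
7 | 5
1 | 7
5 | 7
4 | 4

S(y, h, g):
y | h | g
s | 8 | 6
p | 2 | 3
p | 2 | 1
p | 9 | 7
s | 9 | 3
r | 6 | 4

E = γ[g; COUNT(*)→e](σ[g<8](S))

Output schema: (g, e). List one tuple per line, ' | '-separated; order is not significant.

Stepwise |·|:
  S → 6
  σ[g<8](S) → 6
  γ[g; COUNT(*)→e](σ[g<8](S)) → 5

== RESULT ==
g | e
1 | 1
3 | 2
4 | 1
6 | 1
7 | 1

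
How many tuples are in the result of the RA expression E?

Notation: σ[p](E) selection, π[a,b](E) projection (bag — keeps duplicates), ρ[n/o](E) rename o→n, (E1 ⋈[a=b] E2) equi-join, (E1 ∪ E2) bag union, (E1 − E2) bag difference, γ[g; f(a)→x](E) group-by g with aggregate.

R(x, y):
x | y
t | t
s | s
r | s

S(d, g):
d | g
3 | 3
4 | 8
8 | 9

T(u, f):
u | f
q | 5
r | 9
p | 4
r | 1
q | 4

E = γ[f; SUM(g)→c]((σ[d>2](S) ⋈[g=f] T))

Subexpression sizes:
  S → 3
  σ[d>2](S) → 3
  T → 5
  (σ[d>2](S) ⋈[g=f] T) → 1
  γ[f; SUM(g)→c]((σ[d>2](S) ⋈[g=f] T)) → 1

|E| = 1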